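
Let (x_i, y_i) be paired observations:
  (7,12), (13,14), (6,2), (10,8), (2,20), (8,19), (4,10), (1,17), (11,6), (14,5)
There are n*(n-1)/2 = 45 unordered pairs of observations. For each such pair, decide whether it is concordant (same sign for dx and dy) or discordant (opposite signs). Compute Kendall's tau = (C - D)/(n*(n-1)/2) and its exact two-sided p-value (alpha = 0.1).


Step 1: Enumerate the 45 unordered pairs (i,j) with i<j and classify each by sign(x_j-x_i) * sign(y_j-y_i).
  (1,2):dx=+6,dy=+2->C; (1,3):dx=-1,dy=-10->C; (1,4):dx=+3,dy=-4->D; (1,5):dx=-5,dy=+8->D
  (1,6):dx=+1,dy=+7->C; (1,7):dx=-3,dy=-2->C; (1,8):dx=-6,dy=+5->D; (1,9):dx=+4,dy=-6->D
  (1,10):dx=+7,dy=-7->D; (2,3):dx=-7,dy=-12->C; (2,4):dx=-3,dy=-6->C; (2,5):dx=-11,dy=+6->D
  (2,6):dx=-5,dy=+5->D; (2,7):dx=-9,dy=-4->C; (2,8):dx=-12,dy=+3->D; (2,9):dx=-2,dy=-8->C
  (2,10):dx=+1,dy=-9->D; (3,4):dx=+4,dy=+6->C; (3,5):dx=-4,dy=+18->D; (3,6):dx=+2,dy=+17->C
  (3,7):dx=-2,dy=+8->D; (3,8):dx=-5,dy=+15->D; (3,9):dx=+5,dy=+4->C; (3,10):dx=+8,dy=+3->C
  (4,5):dx=-8,dy=+12->D; (4,6):dx=-2,dy=+11->D; (4,7):dx=-6,dy=+2->D; (4,8):dx=-9,dy=+9->D
  (4,9):dx=+1,dy=-2->D; (4,10):dx=+4,dy=-3->D; (5,6):dx=+6,dy=-1->D; (5,7):dx=+2,dy=-10->D
  (5,8):dx=-1,dy=-3->C; (5,9):dx=+9,dy=-14->D; (5,10):dx=+12,dy=-15->D; (6,7):dx=-4,dy=-9->C
  (6,8):dx=-7,dy=-2->C; (6,9):dx=+3,dy=-13->D; (6,10):dx=+6,dy=-14->D; (7,8):dx=-3,dy=+7->D
  (7,9):dx=+7,dy=-4->D; (7,10):dx=+10,dy=-5->D; (8,9):dx=+10,dy=-11->D; (8,10):dx=+13,dy=-12->D
  (9,10):dx=+3,dy=-1->D
Step 2: C = 15, D = 30, total pairs = 45.
Step 3: tau = (C - D)/(n(n-1)/2) = (15 - 30)/45 = -0.333333.
Step 4: Exact two-sided p-value (enumerate n! = 3628800 permutations of y under H0): p = 0.216373.
Step 5: alpha = 0.1. fail to reject H0.

tau_b = -0.3333 (C=15, D=30), p = 0.216373, fail to reject H0.


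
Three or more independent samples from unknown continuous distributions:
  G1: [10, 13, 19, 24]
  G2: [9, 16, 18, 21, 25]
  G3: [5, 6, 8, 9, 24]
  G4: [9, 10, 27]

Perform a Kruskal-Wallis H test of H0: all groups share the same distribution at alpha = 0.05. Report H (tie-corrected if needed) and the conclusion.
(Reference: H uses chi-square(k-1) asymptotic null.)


Step 1: Combine all N = 17 observations and assign midranks.
sorted (value, group, rank): (5,G3,1), (6,G3,2), (8,G3,3), (9,G2,5), (9,G3,5), (9,G4,5), (10,G1,7.5), (10,G4,7.5), (13,G1,9), (16,G2,10), (18,G2,11), (19,G1,12), (21,G2,13), (24,G1,14.5), (24,G3,14.5), (25,G2,16), (27,G4,17)
Step 2: Sum ranks within each group.
R_1 = 43 (n_1 = 4)
R_2 = 55 (n_2 = 5)
R_3 = 25.5 (n_3 = 5)
R_4 = 29.5 (n_4 = 3)
Step 3: H = 12/(N(N+1)) * sum(R_i^2/n_i) - 3(N+1)
     = 12/(17*18) * (43^2/4 + 55^2/5 + 25.5^2/5 + 29.5^2/3) - 3*18
     = 0.039216 * 1487.38 - 54
     = 4.328758.
Step 4: Ties present; correction factor C = 1 - 36/(17^3 - 17) = 0.992647. Corrected H = 4.328758 / 0.992647 = 4.360823.
Step 5: Under H0, H ~ chi^2(3); p-value = 0.225046.
Step 6: alpha = 0.05. fail to reject H0.

H = 4.3608, df = 3, p = 0.225046, fail to reject H0.


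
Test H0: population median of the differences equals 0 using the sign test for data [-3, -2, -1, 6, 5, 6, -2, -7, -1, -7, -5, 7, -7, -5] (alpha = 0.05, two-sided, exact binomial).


Step 1: Discard zero differences. Original n = 14; n_eff = number of nonzero differences = 14.
Nonzero differences (with sign): -3, -2, -1, +6, +5, +6, -2, -7, -1, -7, -5, +7, -7, -5
Step 2: Count signs: positive = 4, negative = 10.
Step 3: Under H0: P(positive) = 0.5, so the number of positives S ~ Bin(14, 0.5).
Step 4: Two-sided exact p-value = sum of Bin(14,0.5) probabilities at or below the observed probability = 0.179565.
Step 5: alpha = 0.05. fail to reject H0.

n_eff = 14, pos = 4, neg = 10, p = 0.179565, fail to reject H0.


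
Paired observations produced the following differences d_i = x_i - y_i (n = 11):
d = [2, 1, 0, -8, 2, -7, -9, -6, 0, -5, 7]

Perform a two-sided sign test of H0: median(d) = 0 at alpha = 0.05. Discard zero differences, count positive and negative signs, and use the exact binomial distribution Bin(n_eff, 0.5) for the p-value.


Step 1: Discard zero differences. Original n = 11; n_eff = number of nonzero differences = 9.
Nonzero differences (with sign): +2, +1, -8, +2, -7, -9, -6, -5, +7
Step 2: Count signs: positive = 4, negative = 5.
Step 3: Under H0: P(positive) = 0.5, so the number of positives S ~ Bin(9, 0.5).
Step 4: Two-sided exact p-value = sum of Bin(9,0.5) probabilities at or below the observed probability = 1.000000.
Step 5: alpha = 0.05. fail to reject H0.

n_eff = 9, pos = 4, neg = 5, p = 1.000000, fail to reject H0.


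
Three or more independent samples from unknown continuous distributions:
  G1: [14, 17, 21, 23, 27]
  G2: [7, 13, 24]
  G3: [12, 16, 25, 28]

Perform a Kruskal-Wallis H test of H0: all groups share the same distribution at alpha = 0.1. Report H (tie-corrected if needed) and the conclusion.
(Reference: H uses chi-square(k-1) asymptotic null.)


Step 1: Combine all N = 12 observations and assign midranks.
sorted (value, group, rank): (7,G2,1), (12,G3,2), (13,G2,3), (14,G1,4), (16,G3,5), (17,G1,6), (21,G1,7), (23,G1,8), (24,G2,9), (25,G3,10), (27,G1,11), (28,G3,12)
Step 2: Sum ranks within each group.
R_1 = 36 (n_1 = 5)
R_2 = 13 (n_2 = 3)
R_3 = 29 (n_3 = 4)
Step 3: H = 12/(N(N+1)) * sum(R_i^2/n_i) - 3(N+1)
     = 12/(12*13) * (36^2/5 + 13^2/3 + 29^2/4) - 3*13
     = 0.076923 * 525.783 - 39
     = 1.444872.
Step 4: No ties, so H is used without correction.
Step 5: Under H0, H ~ chi^2(2); p-value = 0.485568.
Step 6: alpha = 0.1. fail to reject H0.

H = 1.4449, df = 2, p = 0.485568, fail to reject H0.


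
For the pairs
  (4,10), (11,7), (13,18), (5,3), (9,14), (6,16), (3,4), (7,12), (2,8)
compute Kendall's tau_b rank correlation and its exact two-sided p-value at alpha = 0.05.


Step 1: Enumerate the 36 unordered pairs (i,j) with i<j and classify each by sign(x_j-x_i) * sign(y_j-y_i).
  (1,2):dx=+7,dy=-3->D; (1,3):dx=+9,dy=+8->C; (1,4):dx=+1,dy=-7->D; (1,5):dx=+5,dy=+4->C
  (1,6):dx=+2,dy=+6->C; (1,7):dx=-1,dy=-6->C; (1,8):dx=+3,dy=+2->C; (1,9):dx=-2,dy=-2->C
  (2,3):dx=+2,dy=+11->C; (2,4):dx=-6,dy=-4->C; (2,5):dx=-2,dy=+7->D; (2,6):dx=-5,dy=+9->D
  (2,7):dx=-8,dy=-3->C; (2,8):dx=-4,dy=+5->D; (2,9):dx=-9,dy=+1->D; (3,4):dx=-8,dy=-15->C
  (3,5):dx=-4,dy=-4->C; (3,6):dx=-7,dy=-2->C; (3,7):dx=-10,dy=-14->C; (3,8):dx=-6,dy=-6->C
  (3,9):dx=-11,dy=-10->C; (4,5):dx=+4,dy=+11->C; (4,6):dx=+1,dy=+13->C; (4,7):dx=-2,dy=+1->D
  (4,8):dx=+2,dy=+9->C; (4,9):dx=-3,dy=+5->D; (5,6):dx=-3,dy=+2->D; (5,7):dx=-6,dy=-10->C
  (5,8):dx=-2,dy=-2->C; (5,9):dx=-7,dy=-6->C; (6,7):dx=-3,dy=-12->C; (6,8):dx=+1,dy=-4->D
  (6,9):dx=-4,dy=-8->C; (7,8):dx=+4,dy=+8->C; (7,9):dx=-1,dy=+4->D; (8,9):dx=-5,dy=-4->C
Step 2: C = 25, D = 11, total pairs = 36.
Step 3: tau = (C - D)/(n(n-1)/2) = (25 - 11)/36 = 0.388889.
Step 4: Exact two-sided p-value (enumerate n! = 362880 permutations of y under H0): p = 0.180181.
Step 5: alpha = 0.05. fail to reject H0.

tau_b = 0.3889 (C=25, D=11), p = 0.180181, fail to reject H0.


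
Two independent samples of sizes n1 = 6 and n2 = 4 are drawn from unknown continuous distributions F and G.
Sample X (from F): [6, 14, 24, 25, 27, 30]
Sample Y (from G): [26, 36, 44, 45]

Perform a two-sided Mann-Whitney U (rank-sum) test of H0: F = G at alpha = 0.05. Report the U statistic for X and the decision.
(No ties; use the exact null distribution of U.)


Step 1: Combine and sort all 10 observations; assign midranks.
sorted (value, group): (6,X), (14,X), (24,X), (25,X), (26,Y), (27,X), (30,X), (36,Y), (44,Y), (45,Y)
ranks: 6->1, 14->2, 24->3, 25->4, 26->5, 27->6, 30->7, 36->8, 44->9, 45->10
Step 2: Rank sum for X: R1 = 1 + 2 + 3 + 4 + 6 + 7 = 23.
Step 3: U_X = R1 - n1(n1+1)/2 = 23 - 6*7/2 = 23 - 21 = 2.
       U_Y = n1*n2 - U_X = 24 - 2 = 22.
Step 4: No ties, so the exact null distribution of U (based on enumerating the C(10,6) = 210 equally likely rank assignments) gives the two-sided p-value.
Step 5: p-value = 0.038095; compare to alpha = 0.05. reject H0.

U_X = 2, p = 0.038095, reject H0 at alpha = 0.05.


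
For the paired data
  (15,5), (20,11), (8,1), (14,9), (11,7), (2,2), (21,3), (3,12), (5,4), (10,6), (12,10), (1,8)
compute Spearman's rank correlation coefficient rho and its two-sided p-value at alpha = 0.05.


Step 1: Rank x and y separately (midranks; no ties here).
rank(x): 15->10, 20->11, 8->5, 14->9, 11->7, 2->2, 21->12, 3->3, 5->4, 10->6, 12->8, 1->1
rank(y): 5->5, 11->11, 1->1, 9->9, 7->7, 2->2, 3->3, 12->12, 4->4, 6->6, 10->10, 8->8
Step 2: d_i = R_x(i) - R_y(i); compute d_i^2.
  (10-5)^2=25, (11-11)^2=0, (5-1)^2=16, (9-9)^2=0, (7-7)^2=0, (2-2)^2=0, (12-3)^2=81, (3-12)^2=81, (4-4)^2=0, (6-6)^2=0, (8-10)^2=4, (1-8)^2=49
sum(d^2) = 256.
Step 3: rho = 1 - 6*256 / (12*(12^2 - 1)) = 1 - 1536/1716 = 0.104895.
Step 4: Under H0, t = rho * sqrt((n-2)/(1-rho^2)) = 0.3335 ~ t(10).
Step 5: Two-sided p-value from the t-distribution with 10 df = 0.745609.
Step 6: alpha = 0.05. fail to reject H0.

rho = 0.1049, p = 0.745609, fail to reject H0 at alpha = 0.05.


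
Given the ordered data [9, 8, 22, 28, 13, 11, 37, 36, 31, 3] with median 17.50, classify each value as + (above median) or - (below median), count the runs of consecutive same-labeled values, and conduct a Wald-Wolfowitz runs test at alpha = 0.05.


Step 1: Compute median = 17.50; label A = above, B = below.
Labels in order: BBAABBAAAB  (n_A = 5, n_B = 5)
Step 2: Count runs R = 5.
Step 3: Under H0 (random ordering), E[R] = 2*n_A*n_B/(n_A+n_B) + 1 = 2*5*5/10 + 1 = 6.0000.
        Var[R] = 2*n_A*n_B*(2*n_A*n_B - n_A - n_B) / ((n_A+n_B)^2 * (n_A+n_B-1)) = 2000/900 = 2.2222.
        SD[R] = 1.4907.
Step 4: Continuity-corrected z = (R + 0.5 - E[R]) / SD[R] = (5 + 0.5 - 6.0000) / 1.4907 = -0.3354.
Step 5: Two-sided p-value via normal approximation = 2*(1 - Phi(|z|)) = 0.737316.
Step 6: alpha = 0.05. fail to reject H0.

R = 5, z = -0.3354, p = 0.737316, fail to reject H0.


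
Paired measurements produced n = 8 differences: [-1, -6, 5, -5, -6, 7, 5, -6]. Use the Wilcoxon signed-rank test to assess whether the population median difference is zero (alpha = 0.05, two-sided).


Step 1: Drop any zero differences (none here) and take |d_i|.
|d| = [1, 6, 5, 5, 6, 7, 5, 6]
Step 2: Midrank |d_i| (ties get averaged ranks).
ranks: |1|->1, |6|->6, |5|->3, |5|->3, |6|->6, |7|->8, |5|->3, |6|->6
Step 3: Attach original signs; sum ranks with positive sign and with negative sign.
W+ = 3 + 8 + 3 = 14
W- = 1 + 6 + 3 + 6 + 6 = 22
(Check: W+ + W- = 36 should equal n(n+1)/2 = 36.)
Step 4: Test statistic W = min(W+, W-) = 14.
Step 5: Ties in |d|, so use the tie-corrected normal approximation.
        E[W] = n(n+1)/4 = 8*9/4 = 18.
        Tie groups: |d|=5 (t=3), |d|=6 (t=3); sum(t^3 - t) = 48.
        Var[W] = n(n+1)(2n+1)/24 - sum(t^3-t)/48 = 1224/24 - 48/48 = 50.
        z = (W - E[W]) / sqrt(Var[W]) = (14 - 18) / 7.0711 = -0.5657.
        Two-sided p = 2*Phi(z) = 0.571608.
Step 6: alpha = 0.05. fail to reject H0.

W+ = 14, W- = 22, W = min = 14, p = 0.571608, fail to reject H0.


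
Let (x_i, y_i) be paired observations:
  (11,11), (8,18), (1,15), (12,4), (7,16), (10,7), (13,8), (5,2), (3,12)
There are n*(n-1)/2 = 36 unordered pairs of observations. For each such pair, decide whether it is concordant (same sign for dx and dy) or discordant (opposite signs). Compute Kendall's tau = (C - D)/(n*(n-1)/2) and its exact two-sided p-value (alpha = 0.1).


Step 1: Enumerate the 36 unordered pairs (i,j) with i<j and classify each by sign(x_j-x_i) * sign(y_j-y_i).
  (1,2):dx=-3,dy=+7->D; (1,3):dx=-10,dy=+4->D; (1,4):dx=+1,dy=-7->D; (1,5):dx=-4,dy=+5->D
  (1,6):dx=-1,dy=-4->C; (1,7):dx=+2,dy=-3->D; (1,8):dx=-6,dy=-9->C; (1,9):dx=-8,dy=+1->D
  (2,3):dx=-7,dy=-3->C; (2,4):dx=+4,dy=-14->D; (2,5):dx=-1,dy=-2->C; (2,6):dx=+2,dy=-11->D
  (2,7):dx=+5,dy=-10->D; (2,8):dx=-3,dy=-16->C; (2,9):dx=-5,dy=-6->C; (3,4):dx=+11,dy=-11->D
  (3,5):dx=+6,dy=+1->C; (3,6):dx=+9,dy=-8->D; (3,7):dx=+12,dy=-7->D; (3,8):dx=+4,dy=-13->D
  (3,9):dx=+2,dy=-3->D; (4,5):dx=-5,dy=+12->D; (4,6):dx=-2,dy=+3->D; (4,7):dx=+1,dy=+4->C
  (4,8):dx=-7,dy=-2->C; (4,9):dx=-9,dy=+8->D; (5,6):dx=+3,dy=-9->D; (5,7):dx=+6,dy=-8->D
  (5,8):dx=-2,dy=-14->C; (5,9):dx=-4,dy=-4->C; (6,7):dx=+3,dy=+1->C; (6,8):dx=-5,dy=-5->C
  (6,9):dx=-7,dy=+5->D; (7,8):dx=-8,dy=-6->C; (7,9):dx=-10,dy=+4->D; (8,9):dx=-2,dy=+10->D
Step 2: C = 14, D = 22, total pairs = 36.
Step 3: tau = (C - D)/(n(n-1)/2) = (14 - 22)/36 = -0.222222.
Step 4: Exact two-sided p-value (enumerate n! = 362880 permutations of y under H0): p = 0.476709.
Step 5: alpha = 0.1. fail to reject H0.

tau_b = -0.2222 (C=14, D=22), p = 0.476709, fail to reject H0.


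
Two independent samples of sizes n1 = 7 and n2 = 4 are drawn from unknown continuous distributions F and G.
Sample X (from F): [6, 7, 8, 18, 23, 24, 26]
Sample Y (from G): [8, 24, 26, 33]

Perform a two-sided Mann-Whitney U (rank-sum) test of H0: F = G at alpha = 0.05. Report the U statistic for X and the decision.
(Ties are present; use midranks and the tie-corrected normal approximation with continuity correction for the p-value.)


Step 1: Combine and sort all 11 observations; assign midranks.
sorted (value, group): (6,X), (7,X), (8,X), (8,Y), (18,X), (23,X), (24,X), (24,Y), (26,X), (26,Y), (33,Y)
ranks: 6->1, 7->2, 8->3.5, 8->3.5, 18->5, 23->6, 24->7.5, 24->7.5, 26->9.5, 26->9.5, 33->11
Step 2: Rank sum for X: R1 = 1 + 2 + 3.5 + 5 + 6 + 7.5 + 9.5 = 34.5.
Step 3: U_X = R1 - n1(n1+1)/2 = 34.5 - 7*8/2 = 34.5 - 28 = 6.5.
       U_Y = n1*n2 - U_X = 28 - 6.5 = 21.5.
Step 4: Ties are present, so use the tie-corrected normal approximation (with continuity correction) for the p-value.
Step 5: p-value = 0.182864; compare to alpha = 0.05. fail to reject H0.

U_X = 6.5, p = 0.182864, fail to reject H0 at alpha = 0.05.


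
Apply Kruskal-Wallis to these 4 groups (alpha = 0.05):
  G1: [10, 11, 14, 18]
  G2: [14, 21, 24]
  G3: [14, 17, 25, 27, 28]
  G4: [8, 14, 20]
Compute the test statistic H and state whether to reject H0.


Step 1: Combine all N = 15 observations and assign midranks.
sorted (value, group, rank): (8,G4,1), (10,G1,2), (11,G1,3), (14,G1,5.5), (14,G2,5.5), (14,G3,5.5), (14,G4,5.5), (17,G3,8), (18,G1,9), (20,G4,10), (21,G2,11), (24,G2,12), (25,G3,13), (27,G3,14), (28,G3,15)
Step 2: Sum ranks within each group.
R_1 = 19.5 (n_1 = 4)
R_2 = 28.5 (n_2 = 3)
R_3 = 55.5 (n_3 = 5)
R_4 = 16.5 (n_4 = 3)
Step 3: H = 12/(N(N+1)) * sum(R_i^2/n_i) - 3(N+1)
     = 12/(15*16) * (19.5^2/4 + 28.5^2/3 + 55.5^2/5 + 16.5^2/3) - 3*16
     = 0.050000 * 1072.61 - 48
     = 5.630625.
Step 4: Ties present; correction factor C = 1 - 60/(15^3 - 15) = 0.982143. Corrected H = 5.630625 / 0.982143 = 5.733000.
Step 5: Under H0, H ~ chi^2(3); p-value = 0.125348.
Step 6: alpha = 0.05. fail to reject H0.

H = 5.7330, df = 3, p = 0.125348, fail to reject H0.


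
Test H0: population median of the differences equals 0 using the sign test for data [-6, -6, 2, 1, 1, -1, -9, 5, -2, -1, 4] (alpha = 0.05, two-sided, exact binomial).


Step 1: Discard zero differences. Original n = 11; n_eff = number of nonzero differences = 11.
Nonzero differences (with sign): -6, -6, +2, +1, +1, -1, -9, +5, -2, -1, +4
Step 2: Count signs: positive = 5, negative = 6.
Step 3: Under H0: P(positive) = 0.5, so the number of positives S ~ Bin(11, 0.5).
Step 4: Two-sided exact p-value = sum of Bin(11,0.5) probabilities at or below the observed probability = 1.000000.
Step 5: alpha = 0.05. fail to reject H0.

n_eff = 11, pos = 5, neg = 6, p = 1.000000, fail to reject H0.


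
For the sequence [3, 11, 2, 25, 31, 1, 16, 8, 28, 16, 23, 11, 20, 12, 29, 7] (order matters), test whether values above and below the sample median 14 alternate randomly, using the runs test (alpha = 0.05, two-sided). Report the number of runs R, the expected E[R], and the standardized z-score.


Step 1: Compute median = 14; label A = above, B = below.
Labels in order: BBBAABABAAABABAB  (n_A = 8, n_B = 8)
Step 2: Count runs R = 11.
Step 3: Under H0 (random ordering), E[R] = 2*n_A*n_B/(n_A+n_B) + 1 = 2*8*8/16 + 1 = 9.0000.
        Var[R] = 2*n_A*n_B*(2*n_A*n_B - n_A - n_B) / ((n_A+n_B)^2 * (n_A+n_B-1)) = 14336/3840 = 3.7333.
        SD[R] = 1.9322.
Step 4: Continuity-corrected z = (R - 0.5 - E[R]) / SD[R] = (11 - 0.5 - 9.0000) / 1.9322 = 0.7763.
Step 5: Two-sided p-value via normal approximation = 2*(1 - Phi(|z|)) = 0.437558.
Step 6: alpha = 0.05. fail to reject H0.

R = 11, z = 0.7763, p = 0.437558, fail to reject H0.


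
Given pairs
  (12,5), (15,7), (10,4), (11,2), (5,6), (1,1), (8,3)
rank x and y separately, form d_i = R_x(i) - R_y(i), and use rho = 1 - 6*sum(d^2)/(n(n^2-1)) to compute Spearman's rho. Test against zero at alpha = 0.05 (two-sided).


Step 1: Rank x and y separately (midranks; no ties here).
rank(x): 12->6, 15->7, 10->4, 11->5, 5->2, 1->1, 8->3
rank(y): 5->5, 7->7, 4->4, 2->2, 6->6, 1->1, 3->3
Step 2: d_i = R_x(i) - R_y(i); compute d_i^2.
  (6-5)^2=1, (7-7)^2=0, (4-4)^2=0, (5-2)^2=9, (2-6)^2=16, (1-1)^2=0, (3-3)^2=0
sum(d^2) = 26.
Step 3: rho = 1 - 6*26 / (7*(7^2 - 1)) = 1 - 156/336 = 0.535714.
Step 4: Under H0, t = rho * sqrt((n-2)/(1-rho^2)) = 1.4186 ~ t(5).
Step 5: Two-sided p-value from the t-distribution with 5 df = 0.215217.
Step 6: alpha = 0.05. fail to reject H0.

rho = 0.5357, p = 0.215217, fail to reject H0 at alpha = 0.05.


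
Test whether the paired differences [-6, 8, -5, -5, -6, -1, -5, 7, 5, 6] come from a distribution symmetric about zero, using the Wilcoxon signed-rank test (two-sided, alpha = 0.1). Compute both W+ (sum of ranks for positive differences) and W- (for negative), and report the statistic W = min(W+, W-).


Step 1: Drop any zero differences (none here) and take |d_i|.
|d| = [6, 8, 5, 5, 6, 1, 5, 7, 5, 6]
Step 2: Midrank |d_i| (ties get averaged ranks).
ranks: |6|->7, |8|->10, |5|->3.5, |5|->3.5, |6|->7, |1|->1, |5|->3.5, |7|->9, |5|->3.5, |6|->7
Step 3: Attach original signs; sum ranks with positive sign and with negative sign.
W+ = 10 + 9 + 3.5 + 7 = 29.5
W- = 7 + 3.5 + 3.5 + 7 + 1 + 3.5 = 25.5
(Check: W+ + W- = 55 should equal n(n+1)/2 = 55.)
Step 4: Test statistic W = min(W+, W-) = 25.5.
Step 5: Ties in |d|, so use the tie-corrected normal approximation.
        E[W] = n(n+1)/4 = 10*11/4 = 27.5.
        Tie groups: |d|=5 (t=4), |d|=6 (t=3); sum(t^3 - t) = 84.
        Var[W] = n(n+1)(2n+1)/24 - sum(t^3-t)/48 = 2310/24 - 84/48 = 94.5.
        z = (W - E[W]) / sqrt(Var[W]) = (25.5 - 27.5) / 9.7211 = -0.2057.
        Two-sided p = 2*Phi(z) = 0.836996.
Step 6: alpha = 0.1. fail to reject H0.

W+ = 29.5, W- = 25.5, W = min = 25.5, p = 0.836996, fail to reject H0.


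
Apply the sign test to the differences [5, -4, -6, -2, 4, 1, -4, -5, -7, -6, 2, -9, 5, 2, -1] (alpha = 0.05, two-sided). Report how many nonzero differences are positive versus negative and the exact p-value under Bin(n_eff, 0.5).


Step 1: Discard zero differences. Original n = 15; n_eff = number of nonzero differences = 15.
Nonzero differences (with sign): +5, -4, -6, -2, +4, +1, -4, -5, -7, -6, +2, -9, +5, +2, -1
Step 2: Count signs: positive = 6, negative = 9.
Step 3: Under H0: P(positive) = 0.5, so the number of positives S ~ Bin(15, 0.5).
Step 4: Two-sided exact p-value = sum of Bin(15,0.5) probabilities at or below the observed probability = 0.607239.
Step 5: alpha = 0.05. fail to reject H0.

n_eff = 15, pos = 6, neg = 9, p = 0.607239, fail to reject H0.


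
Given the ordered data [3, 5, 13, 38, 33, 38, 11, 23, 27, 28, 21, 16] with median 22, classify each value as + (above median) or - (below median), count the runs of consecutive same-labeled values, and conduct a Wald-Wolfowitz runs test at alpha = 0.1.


Step 1: Compute median = 22; label A = above, B = below.
Labels in order: BBBAAABAAABB  (n_A = 6, n_B = 6)
Step 2: Count runs R = 5.
Step 3: Under H0 (random ordering), E[R] = 2*n_A*n_B/(n_A+n_B) + 1 = 2*6*6/12 + 1 = 7.0000.
        Var[R] = 2*n_A*n_B*(2*n_A*n_B - n_A - n_B) / ((n_A+n_B)^2 * (n_A+n_B-1)) = 4320/1584 = 2.7273.
        SD[R] = 1.6514.
Step 4: Continuity-corrected z = (R + 0.5 - E[R]) / SD[R] = (5 + 0.5 - 7.0000) / 1.6514 = -0.9083.
Step 5: Two-sided p-value via normal approximation = 2*(1 - Phi(|z|)) = 0.363722.
Step 6: alpha = 0.1. fail to reject H0.

R = 5, z = -0.9083, p = 0.363722, fail to reject H0.


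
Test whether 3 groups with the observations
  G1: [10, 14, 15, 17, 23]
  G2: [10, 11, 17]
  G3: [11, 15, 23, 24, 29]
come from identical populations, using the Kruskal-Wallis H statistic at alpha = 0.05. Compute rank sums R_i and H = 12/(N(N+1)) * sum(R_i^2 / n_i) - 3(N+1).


Step 1: Combine all N = 13 observations and assign midranks.
sorted (value, group, rank): (10,G1,1.5), (10,G2,1.5), (11,G2,3.5), (11,G3,3.5), (14,G1,5), (15,G1,6.5), (15,G3,6.5), (17,G1,8.5), (17,G2,8.5), (23,G1,10.5), (23,G3,10.5), (24,G3,12), (29,G3,13)
Step 2: Sum ranks within each group.
R_1 = 32 (n_1 = 5)
R_2 = 13.5 (n_2 = 3)
R_3 = 45.5 (n_3 = 5)
Step 3: H = 12/(N(N+1)) * sum(R_i^2/n_i) - 3(N+1)
     = 12/(13*14) * (32^2/5 + 13.5^2/3 + 45.5^2/5) - 3*14
     = 0.065934 * 679.6 - 42
     = 2.808791.
Step 4: Ties present; correction factor C = 1 - 30/(13^3 - 13) = 0.986264. Corrected H = 2.808791 / 0.986264 = 2.847911.
Step 5: Under H0, H ~ chi^2(2); p-value = 0.240760.
Step 6: alpha = 0.05. fail to reject H0.

H = 2.8479, df = 2, p = 0.240760, fail to reject H0.


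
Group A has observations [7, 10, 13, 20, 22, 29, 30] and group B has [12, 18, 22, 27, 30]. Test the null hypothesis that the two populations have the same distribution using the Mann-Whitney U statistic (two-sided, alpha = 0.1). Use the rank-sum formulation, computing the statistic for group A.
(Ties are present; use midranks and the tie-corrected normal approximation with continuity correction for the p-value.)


Step 1: Combine and sort all 12 observations; assign midranks.
sorted (value, group): (7,X), (10,X), (12,Y), (13,X), (18,Y), (20,X), (22,X), (22,Y), (27,Y), (29,X), (30,X), (30,Y)
ranks: 7->1, 10->2, 12->3, 13->4, 18->5, 20->6, 22->7.5, 22->7.5, 27->9, 29->10, 30->11.5, 30->11.5
Step 2: Rank sum for X: R1 = 1 + 2 + 4 + 6 + 7.5 + 10 + 11.5 = 42.
Step 3: U_X = R1 - n1(n1+1)/2 = 42 - 7*8/2 = 42 - 28 = 14.
       U_Y = n1*n2 - U_X = 35 - 14 = 21.
Step 4: Ties are present, so use the tie-corrected normal approximation (with continuity correction) for the p-value.
Step 5: p-value = 0.624905; compare to alpha = 0.1. fail to reject H0.

U_X = 14, p = 0.624905, fail to reject H0 at alpha = 0.1.


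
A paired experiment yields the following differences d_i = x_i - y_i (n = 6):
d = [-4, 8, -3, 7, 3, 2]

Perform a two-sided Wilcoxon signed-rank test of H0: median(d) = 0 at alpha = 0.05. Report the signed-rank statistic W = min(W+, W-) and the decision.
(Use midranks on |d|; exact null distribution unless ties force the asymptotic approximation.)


Step 1: Drop any zero differences (none here) and take |d_i|.
|d| = [4, 8, 3, 7, 3, 2]
Step 2: Midrank |d_i| (ties get averaged ranks).
ranks: |4|->4, |8|->6, |3|->2.5, |7|->5, |3|->2.5, |2|->1
Step 3: Attach original signs; sum ranks with positive sign and with negative sign.
W+ = 6 + 5 + 2.5 + 1 = 14.5
W- = 4 + 2.5 = 6.5
(Check: W+ + W- = 21 should equal n(n+1)/2 = 21.)
Step 4: Test statistic W = min(W+, W-) = 6.5.
Step 5: Ties in |d|, so use the tie-corrected normal approximation.
        E[W] = n(n+1)/4 = 6*7/4 = 10.5.
        Tie groups: |d|=3 (t=2); sum(t^3 - t) = 6.
        Var[W] = n(n+1)(2n+1)/24 - sum(t^3-t)/48 = 546/24 - 6/48 = 22.625.
        z = (W - E[W]) / sqrt(Var[W]) = (6.5 - 10.5) / 4.7566 = -0.8409.
        Two-sided p = 2*Phi(z) = 0.400381.
Step 6: alpha = 0.05. fail to reject H0.

W+ = 14.5, W- = 6.5, W = min = 6.5, p = 0.400381, fail to reject H0.


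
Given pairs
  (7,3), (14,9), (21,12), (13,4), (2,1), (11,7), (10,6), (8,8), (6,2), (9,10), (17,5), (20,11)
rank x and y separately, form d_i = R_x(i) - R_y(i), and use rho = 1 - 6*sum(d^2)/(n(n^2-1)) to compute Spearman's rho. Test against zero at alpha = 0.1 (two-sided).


Step 1: Rank x and y separately (midranks; no ties here).
rank(x): 7->3, 14->9, 21->12, 13->8, 2->1, 11->7, 10->6, 8->4, 6->2, 9->5, 17->10, 20->11
rank(y): 3->3, 9->9, 12->12, 4->4, 1->1, 7->7, 6->6, 8->8, 2->2, 10->10, 5->5, 11->11
Step 2: d_i = R_x(i) - R_y(i); compute d_i^2.
  (3-3)^2=0, (9-9)^2=0, (12-12)^2=0, (8-4)^2=16, (1-1)^2=0, (7-7)^2=0, (6-6)^2=0, (4-8)^2=16, (2-2)^2=0, (5-10)^2=25, (10-5)^2=25, (11-11)^2=0
sum(d^2) = 82.
Step 3: rho = 1 - 6*82 / (12*(12^2 - 1)) = 1 - 492/1716 = 0.713287.
Step 4: Under H0, t = rho * sqrt((n-2)/(1-rho^2)) = 3.2183 ~ t(10).
Step 5: Two-sided p-value from the t-distribution with 10 df = 0.009202.
Step 6: alpha = 0.1. reject H0.

rho = 0.7133, p = 0.009202, reject H0 at alpha = 0.1.


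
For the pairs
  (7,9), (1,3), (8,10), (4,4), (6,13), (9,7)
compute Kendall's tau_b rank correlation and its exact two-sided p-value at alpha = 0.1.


Step 1: Enumerate the 15 unordered pairs (i,j) with i<j and classify each by sign(x_j-x_i) * sign(y_j-y_i).
  (1,2):dx=-6,dy=-6->C; (1,3):dx=+1,dy=+1->C; (1,4):dx=-3,dy=-5->C; (1,5):dx=-1,dy=+4->D
  (1,6):dx=+2,dy=-2->D; (2,3):dx=+7,dy=+7->C; (2,4):dx=+3,dy=+1->C; (2,5):dx=+5,dy=+10->C
  (2,6):dx=+8,dy=+4->C; (3,4):dx=-4,dy=-6->C; (3,5):dx=-2,dy=+3->D; (3,6):dx=+1,dy=-3->D
  (4,5):dx=+2,dy=+9->C; (4,6):dx=+5,dy=+3->C; (5,6):dx=+3,dy=-6->D
Step 2: C = 10, D = 5, total pairs = 15.
Step 3: tau = (C - D)/(n(n-1)/2) = (10 - 5)/15 = 0.333333.
Step 4: Exact two-sided p-value (enumerate n! = 720 permutations of y under H0): p = 0.469444.
Step 5: alpha = 0.1. fail to reject H0.

tau_b = 0.3333 (C=10, D=5), p = 0.469444, fail to reject H0.


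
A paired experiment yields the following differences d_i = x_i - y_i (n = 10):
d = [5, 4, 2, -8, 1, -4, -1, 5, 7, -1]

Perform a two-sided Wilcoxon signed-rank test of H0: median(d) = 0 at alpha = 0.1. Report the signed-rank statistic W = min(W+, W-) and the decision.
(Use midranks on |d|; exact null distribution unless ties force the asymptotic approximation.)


Step 1: Drop any zero differences (none here) and take |d_i|.
|d| = [5, 4, 2, 8, 1, 4, 1, 5, 7, 1]
Step 2: Midrank |d_i| (ties get averaged ranks).
ranks: |5|->7.5, |4|->5.5, |2|->4, |8|->10, |1|->2, |4|->5.5, |1|->2, |5|->7.5, |7|->9, |1|->2
Step 3: Attach original signs; sum ranks with positive sign and with negative sign.
W+ = 7.5 + 5.5 + 4 + 2 + 7.5 + 9 = 35.5
W- = 10 + 5.5 + 2 + 2 = 19.5
(Check: W+ + W- = 55 should equal n(n+1)/2 = 55.)
Step 4: Test statistic W = min(W+, W-) = 19.5.
Step 5: Ties in |d|, so use the tie-corrected normal approximation.
        E[W] = n(n+1)/4 = 10*11/4 = 27.5.
        Tie groups: |d|=1 (t=3), |d|=4 (t=2), |d|=5 (t=2); sum(t^3 - t) = 36.
        Var[W] = n(n+1)(2n+1)/24 - sum(t^3-t)/48 = 2310/24 - 36/48 = 95.5.
        z = (W - E[W]) / sqrt(Var[W]) = (19.5 - 27.5) / 9.7724 = -0.8186.
        Two-sided p = 2*Phi(z) = 0.412997.
Step 6: alpha = 0.1. fail to reject H0.

W+ = 35.5, W- = 19.5, W = min = 19.5, p = 0.412997, fail to reject H0.


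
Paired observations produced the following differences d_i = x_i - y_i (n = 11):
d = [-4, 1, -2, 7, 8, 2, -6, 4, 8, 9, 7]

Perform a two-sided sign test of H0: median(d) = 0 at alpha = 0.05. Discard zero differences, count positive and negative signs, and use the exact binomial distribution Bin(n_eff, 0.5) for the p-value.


Step 1: Discard zero differences. Original n = 11; n_eff = number of nonzero differences = 11.
Nonzero differences (with sign): -4, +1, -2, +7, +8, +2, -6, +4, +8, +9, +7
Step 2: Count signs: positive = 8, negative = 3.
Step 3: Under H0: P(positive) = 0.5, so the number of positives S ~ Bin(11, 0.5).
Step 4: Two-sided exact p-value = sum of Bin(11,0.5) probabilities at or below the observed probability = 0.226562.
Step 5: alpha = 0.05. fail to reject H0.

n_eff = 11, pos = 8, neg = 3, p = 0.226562, fail to reject H0.


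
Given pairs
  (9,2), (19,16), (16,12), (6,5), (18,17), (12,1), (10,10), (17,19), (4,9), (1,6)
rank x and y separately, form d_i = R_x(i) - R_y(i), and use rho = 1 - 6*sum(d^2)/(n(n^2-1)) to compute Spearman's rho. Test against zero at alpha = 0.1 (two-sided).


Step 1: Rank x and y separately (midranks; no ties here).
rank(x): 9->4, 19->10, 16->7, 6->3, 18->9, 12->6, 10->5, 17->8, 4->2, 1->1
rank(y): 2->2, 16->8, 12->7, 5->3, 17->9, 1->1, 10->6, 19->10, 9->5, 6->4
Step 2: d_i = R_x(i) - R_y(i); compute d_i^2.
  (4-2)^2=4, (10-8)^2=4, (7-7)^2=0, (3-3)^2=0, (9-9)^2=0, (6-1)^2=25, (5-6)^2=1, (8-10)^2=4, (2-5)^2=9, (1-4)^2=9
sum(d^2) = 56.
Step 3: rho = 1 - 6*56 / (10*(10^2 - 1)) = 1 - 336/990 = 0.660606.
Step 4: Under H0, t = rho * sqrt((n-2)/(1-rho^2)) = 2.4889 ~ t(8).
Step 5: Two-sided p-value from the t-distribution with 8 df = 0.037588.
Step 6: alpha = 0.1. reject H0.

rho = 0.6606, p = 0.037588, reject H0 at alpha = 0.1.


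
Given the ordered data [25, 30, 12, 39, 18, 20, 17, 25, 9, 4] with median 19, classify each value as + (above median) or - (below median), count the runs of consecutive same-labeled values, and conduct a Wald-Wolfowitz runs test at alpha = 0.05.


Step 1: Compute median = 19; label A = above, B = below.
Labels in order: AABABABABB  (n_A = 5, n_B = 5)
Step 2: Count runs R = 8.
Step 3: Under H0 (random ordering), E[R] = 2*n_A*n_B/(n_A+n_B) + 1 = 2*5*5/10 + 1 = 6.0000.
        Var[R] = 2*n_A*n_B*(2*n_A*n_B - n_A - n_B) / ((n_A+n_B)^2 * (n_A+n_B-1)) = 2000/900 = 2.2222.
        SD[R] = 1.4907.
Step 4: Continuity-corrected z = (R - 0.5 - E[R]) / SD[R] = (8 - 0.5 - 6.0000) / 1.4907 = 1.0062.
Step 5: Two-sided p-value via normal approximation = 2*(1 - Phi(|z|)) = 0.314305.
Step 6: alpha = 0.05. fail to reject H0.

R = 8, z = 1.0062, p = 0.314305, fail to reject H0.


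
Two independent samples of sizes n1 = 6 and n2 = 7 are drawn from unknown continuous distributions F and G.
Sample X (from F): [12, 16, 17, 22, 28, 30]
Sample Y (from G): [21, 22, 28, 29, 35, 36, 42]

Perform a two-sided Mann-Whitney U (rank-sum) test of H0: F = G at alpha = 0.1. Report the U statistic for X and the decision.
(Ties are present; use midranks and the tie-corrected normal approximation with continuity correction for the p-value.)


Step 1: Combine and sort all 13 observations; assign midranks.
sorted (value, group): (12,X), (16,X), (17,X), (21,Y), (22,X), (22,Y), (28,X), (28,Y), (29,Y), (30,X), (35,Y), (36,Y), (42,Y)
ranks: 12->1, 16->2, 17->3, 21->4, 22->5.5, 22->5.5, 28->7.5, 28->7.5, 29->9, 30->10, 35->11, 36->12, 42->13
Step 2: Rank sum for X: R1 = 1 + 2 + 3 + 5.5 + 7.5 + 10 = 29.
Step 3: U_X = R1 - n1(n1+1)/2 = 29 - 6*7/2 = 29 - 21 = 8.
       U_Y = n1*n2 - U_X = 42 - 8 = 34.
Step 4: Ties are present, so use the tie-corrected normal approximation (with continuity correction) for the p-value.
Step 5: p-value = 0.073351; compare to alpha = 0.1. reject H0.

U_X = 8, p = 0.073351, reject H0 at alpha = 0.1.


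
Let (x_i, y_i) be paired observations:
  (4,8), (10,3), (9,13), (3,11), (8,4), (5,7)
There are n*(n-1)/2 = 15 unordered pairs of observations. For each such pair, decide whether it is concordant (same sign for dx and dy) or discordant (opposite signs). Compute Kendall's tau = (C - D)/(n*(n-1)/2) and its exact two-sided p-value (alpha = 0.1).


Step 1: Enumerate the 15 unordered pairs (i,j) with i<j and classify each by sign(x_j-x_i) * sign(y_j-y_i).
  (1,2):dx=+6,dy=-5->D; (1,3):dx=+5,dy=+5->C; (1,4):dx=-1,dy=+3->D; (1,5):dx=+4,dy=-4->D
  (1,6):dx=+1,dy=-1->D; (2,3):dx=-1,dy=+10->D; (2,4):dx=-7,dy=+8->D; (2,5):dx=-2,dy=+1->D
  (2,6):dx=-5,dy=+4->D; (3,4):dx=-6,dy=-2->C; (3,5):dx=-1,dy=-9->C; (3,6):dx=-4,dy=-6->C
  (4,5):dx=+5,dy=-7->D; (4,6):dx=+2,dy=-4->D; (5,6):dx=-3,dy=+3->D
Step 2: C = 4, D = 11, total pairs = 15.
Step 3: tau = (C - D)/(n(n-1)/2) = (4 - 11)/15 = -0.466667.
Step 4: Exact two-sided p-value (enumerate n! = 720 permutations of y under H0): p = 0.272222.
Step 5: alpha = 0.1. fail to reject H0.

tau_b = -0.4667 (C=4, D=11), p = 0.272222, fail to reject H0.


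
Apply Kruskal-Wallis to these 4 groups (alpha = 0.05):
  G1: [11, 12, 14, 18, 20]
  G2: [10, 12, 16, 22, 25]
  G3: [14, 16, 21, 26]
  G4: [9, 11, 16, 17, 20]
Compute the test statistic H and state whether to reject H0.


Step 1: Combine all N = 19 observations and assign midranks.
sorted (value, group, rank): (9,G4,1), (10,G2,2), (11,G1,3.5), (11,G4,3.5), (12,G1,5.5), (12,G2,5.5), (14,G1,7.5), (14,G3,7.5), (16,G2,10), (16,G3,10), (16,G4,10), (17,G4,12), (18,G1,13), (20,G1,14.5), (20,G4,14.5), (21,G3,16), (22,G2,17), (25,G2,18), (26,G3,19)
Step 2: Sum ranks within each group.
R_1 = 44 (n_1 = 5)
R_2 = 52.5 (n_2 = 5)
R_3 = 52.5 (n_3 = 4)
R_4 = 41 (n_4 = 5)
Step 3: H = 12/(N(N+1)) * sum(R_i^2/n_i) - 3(N+1)
     = 12/(19*20) * (44^2/5 + 52.5^2/5 + 52.5^2/4 + 41^2/5) - 3*20
     = 0.031579 * 1963.71 - 60
     = 2.011974.
Step 4: Ties present; correction factor C = 1 - 48/(19^3 - 19) = 0.992982. Corrected H = 2.011974 / 0.992982 = 2.026193.
Step 5: Under H0, H ~ chi^2(3); p-value = 0.566988.
Step 6: alpha = 0.05. fail to reject H0.

H = 2.0262, df = 3, p = 0.566988, fail to reject H0.


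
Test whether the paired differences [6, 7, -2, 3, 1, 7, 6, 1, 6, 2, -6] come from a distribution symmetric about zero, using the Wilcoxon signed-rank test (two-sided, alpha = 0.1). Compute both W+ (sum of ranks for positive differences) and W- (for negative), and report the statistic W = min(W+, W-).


Step 1: Drop any zero differences (none here) and take |d_i|.
|d| = [6, 7, 2, 3, 1, 7, 6, 1, 6, 2, 6]
Step 2: Midrank |d_i| (ties get averaged ranks).
ranks: |6|->7.5, |7|->10.5, |2|->3.5, |3|->5, |1|->1.5, |7|->10.5, |6|->7.5, |1|->1.5, |6|->7.5, |2|->3.5, |6|->7.5
Step 3: Attach original signs; sum ranks with positive sign and with negative sign.
W+ = 7.5 + 10.5 + 5 + 1.5 + 10.5 + 7.5 + 1.5 + 7.5 + 3.5 = 55
W- = 3.5 + 7.5 = 11
(Check: W+ + W- = 66 should equal n(n+1)/2 = 66.)
Step 4: Test statistic W = min(W+, W-) = 11.
Step 5: Ties in |d|, so use the tie-corrected normal approximation.
        E[W] = n(n+1)/4 = 11*12/4 = 33.
        Tie groups: |d|=1 (t=2), |d|=2 (t=2), |d|=6 (t=4), |d|=7 (t=2); sum(t^3 - t) = 78.
        Var[W] = n(n+1)(2n+1)/24 - sum(t^3-t)/48 = 3036/24 - 78/48 = 124.875.
        z = (W - E[W]) / sqrt(Var[W]) = (11 - 33) / 11.1747 = -1.9687.
        Two-sided p = 2*Phi(z) = 0.048985.
Step 6: alpha = 0.1. reject H0.

W+ = 55, W- = 11, W = min = 11, p = 0.048985, reject H0.


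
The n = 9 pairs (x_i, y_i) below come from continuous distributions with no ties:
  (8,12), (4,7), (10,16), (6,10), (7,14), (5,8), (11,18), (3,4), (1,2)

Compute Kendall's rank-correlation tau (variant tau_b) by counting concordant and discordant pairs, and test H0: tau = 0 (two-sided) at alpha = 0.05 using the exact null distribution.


Step 1: Enumerate the 36 unordered pairs (i,j) with i<j and classify each by sign(x_j-x_i) * sign(y_j-y_i).
  (1,2):dx=-4,dy=-5->C; (1,3):dx=+2,dy=+4->C; (1,4):dx=-2,dy=-2->C; (1,5):dx=-1,dy=+2->D
  (1,6):dx=-3,dy=-4->C; (1,7):dx=+3,dy=+6->C; (1,8):dx=-5,dy=-8->C; (1,9):dx=-7,dy=-10->C
  (2,3):dx=+6,dy=+9->C; (2,4):dx=+2,dy=+3->C; (2,5):dx=+3,dy=+7->C; (2,6):dx=+1,dy=+1->C
  (2,7):dx=+7,dy=+11->C; (2,8):dx=-1,dy=-3->C; (2,9):dx=-3,dy=-5->C; (3,4):dx=-4,dy=-6->C
  (3,5):dx=-3,dy=-2->C; (3,6):dx=-5,dy=-8->C; (3,7):dx=+1,dy=+2->C; (3,8):dx=-7,dy=-12->C
  (3,9):dx=-9,dy=-14->C; (4,5):dx=+1,dy=+4->C; (4,6):dx=-1,dy=-2->C; (4,7):dx=+5,dy=+8->C
  (4,8):dx=-3,dy=-6->C; (4,9):dx=-5,dy=-8->C; (5,6):dx=-2,dy=-6->C; (5,7):dx=+4,dy=+4->C
  (5,8):dx=-4,dy=-10->C; (5,9):dx=-6,dy=-12->C; (6,7):dx=+6,dy=+10->C; (6,8):dx=-2,dy=-4->C
  (6,9):dx=-4,dy=-6->C; (7,8):dx=-8,dy=-14->C; (7,9):dx=-10,dy=-16->C; (8,9):dx=-2,dy=-2->C
Step 2: C = 35, D = 1, total pairs = 36.
Step 3: tau = (C - D)/(n(n-1)/2) = (35 - 1)/36 = 0.944444.
Step 4: Exact two-sided p-value (enumerate n! = 362880 permutations of y under H0): p = 0.000050.
Step 5: alpha = 0.05. reject H0.

tau_b = 0.9444 (C=35, D=1), p = 0.000050, reject H0.


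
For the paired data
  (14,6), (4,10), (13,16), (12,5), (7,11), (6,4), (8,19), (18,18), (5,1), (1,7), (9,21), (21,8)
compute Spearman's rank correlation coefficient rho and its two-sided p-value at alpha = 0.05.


Step 1: Rank x and y separately (midranks; no ties here).
rank(x): 14->10, 4->2, 13->9, 12->8, 7->5, 6->4, 8->6, 18->11, 5->3, 1->1, 9->7, 21->12
rank(y): 6->4, 10->7, 16->9, 5->3, 11->8, 4->2, 19->11, 18->10, 1->1, 7->5, 21->12, 8->6
Step 2: d_i = R_x(i) - R_y(i); compute d_i^2.
  (10-4)^2=36, (2-7)^2=25, (9-9)^2=0, (8-3)^2=25, (5-8)^2=9, (4-2)^2=4, (6-11)^2=25, (11-10)^2=1, (3-1)^2=4, (1-5)^2=16, (7-12)^2=25, (12-6)^2=36
sum(d^2) = 206.
Step 3: rho = 1 - 6*206 / (12*(12^2 - 1)) = 1 - 1236/1716 = 0.279720.
Step 4: Under H0, t = rho * sqrt((n-2)/(1-rho^2)) = 0.9213 ~ t(10).
Step 5: Two-sided p-value from the t-distribution with 10 df = 0.378569.
Step 6: alpha = 0.05. fail to reject H0.

rho = 0.2797, p = 0.378569, fail to reject H0 at alpha = 0.05.


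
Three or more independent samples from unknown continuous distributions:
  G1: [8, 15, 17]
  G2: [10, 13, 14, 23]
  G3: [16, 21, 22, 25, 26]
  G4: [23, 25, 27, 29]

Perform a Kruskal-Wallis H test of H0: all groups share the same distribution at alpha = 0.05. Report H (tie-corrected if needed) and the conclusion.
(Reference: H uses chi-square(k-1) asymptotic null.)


Step 1: Combine all N = 16 observations and assign midranks.
sorted (value, group, rank): (8,G1,1), (10,G2,2), (13,G2,3), (14,G2,4), (15,G1,5), (16,G3,6), (17,G1,7), (21,G3,8), (22,G3,9), (23,G2,10.5), (23,G4,10.5), (25,G3,12.5), (25,G4,12.5), (26,G3,14), (27,G4,15), (29,G4,16)
Step 2: Sum ranks within each group.
R_1 = 13 (n_1 = 3)
R_2 = 19.5 (n_2 = 4)
R_3 = 49.5 (n_3 = 5)
R_4 = 54 (n_4 = 4)
Step 3: H = 12/(N(N+1)) * sum(R_i^2/n_i) - 3(N+1)
     = 12/(16*17) * (13^2/3 + 19.5^2/4 + 49.5^2/5 + 54^2/4) - 3*17
     = 0.044118 * 1370.45 - 51
     = 9.460846.
Step 4: Ties present; correction factor C = 1 - 12/(16^3 - 16) = 0.997059. Corrected H = 9.460846 / 0.997059 = 9.488754.
Step 5: Under H0, H ~ chi^2(3); p-value = 0.023451.
Step 6: alpha = 0.05. reject H0.

H = 9.4888, df = 3, p = 0.023451, reject H0.


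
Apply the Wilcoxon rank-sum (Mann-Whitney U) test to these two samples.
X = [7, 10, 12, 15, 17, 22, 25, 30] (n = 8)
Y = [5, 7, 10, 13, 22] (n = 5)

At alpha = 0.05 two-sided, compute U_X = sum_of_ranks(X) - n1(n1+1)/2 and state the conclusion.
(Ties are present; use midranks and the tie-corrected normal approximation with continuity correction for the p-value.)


Step 1: Combine and sort all 13 observations; assign midranks.
sorted (value, group): (5,Y), (7,X), (7,Y), (10,X), (10,Y), (12,X), (13,Y), (15,X), (17,X), (22,X), (22,Y), (25,X), (30,X)
ranks: 5->1, 7->2.5, 7->2.5, 10->4.5, 10->4.5, 12->6, 13->7, 15->8, 17->9, 22->10.5, 22->10.5, 25->12, 30->13
Step 2: Rank sum for X: R1 = 2.5 + 4.5 + 6 + 8 + 9 + 10.5 + 12 + 13 = 65.5.
Step 3: U_X = R1 - n1(n1+1)/2 = 65.5 - 8*9/2 = 65.5 - 36 = 29.5.
       U_Y = n1*n2 - U_X = 40 - 29.5 = 10.5.
Step 4: Ties are present, so use the tie-corrected normal approximation (with continuity correction) for the p-value.
Step 5: p-value = 0.185859; compare to alpha = 0.05. fail to reject H0.

U_X = 29.5, p = 0.185859, fail to reject H0 at alpha = 0.05.


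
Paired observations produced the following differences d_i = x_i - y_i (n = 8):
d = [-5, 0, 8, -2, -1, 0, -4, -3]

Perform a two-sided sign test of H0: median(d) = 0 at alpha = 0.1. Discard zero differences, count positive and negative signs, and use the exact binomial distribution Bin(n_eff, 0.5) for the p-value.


Step 1: Discard zero differences. Original n = 8; n_eff = number of nonzero differences = 6.
Nonzero differences (with sign): -5, +8, -2, -1, -4, -3
Step 2: Count signs: positive = 1, negative = 5.
Step 3: Under H0: P(positive) = 0.5, so the number of positives S ~ Bin(6, 0.5).
Step 4: Two-sided exact p-value = sum of Bin(6,0.5) probabilities at or below the observed probability = 0.218750.
Step 5: alpha = 0.1. fail to reject H0.

n_eff = 6, pos = 1, neg = 5, p = 0.218750, fail to reject H0.


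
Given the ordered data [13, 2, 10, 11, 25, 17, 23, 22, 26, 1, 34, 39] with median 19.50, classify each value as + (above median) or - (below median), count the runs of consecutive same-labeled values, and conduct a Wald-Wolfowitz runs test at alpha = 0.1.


Step 1: Compute median = 19.50; label A = above, B = below.
Labels in order: BBBBABAAABAA  (n_A = 6, n_B = 6)
Step 2: Count runs R = 6.
Step 3: Under H0 (random ordering), E[R] = 2*n_A*n_B/(n_A+n_B) + 1 = 2*6*6/12 + 1 = 7.0000.
        Var[R] = 2*n_A*n_B*(2*n_A*n_B - n_A - n_B) / ((n_A+n_B)^2 * (n_A+n_B-1)) = 4320/1584 = 2.7273.
        SD[R] = 1.6514.
Step 4: Continuity-corrected z = (R + 0.5 - E[R]) / SD[R] = (6 + 0.5 - 7.0000) / 1.6514 = -0.3028.
Step 5: Two-sided p-value via normal approximation = 2*(1 - Phi(|z|)) = 0.762069.
Step 6: alpha = 0.1. fail to reject H0.

R = 6, z = -0.3028, p = 0.762069, fail to reject H0.
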